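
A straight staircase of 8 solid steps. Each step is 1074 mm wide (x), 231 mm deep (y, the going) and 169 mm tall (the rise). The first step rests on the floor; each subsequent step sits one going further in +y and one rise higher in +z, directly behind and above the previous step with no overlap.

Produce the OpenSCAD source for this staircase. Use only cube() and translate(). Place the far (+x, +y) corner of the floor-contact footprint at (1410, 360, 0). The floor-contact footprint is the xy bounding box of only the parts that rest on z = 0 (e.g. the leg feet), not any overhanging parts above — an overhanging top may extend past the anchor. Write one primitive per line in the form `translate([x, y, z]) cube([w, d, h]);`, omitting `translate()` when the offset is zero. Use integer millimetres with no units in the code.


translate([336, 129, 0]) cube([1074, 231, 169]);
translate([336, 360, 169]) cube([1074, 231, 169]);
translate([336, 591, 338]) cube([1074, 231, 169]);
translate([336, 822, 507]) cube([1074, 231, 169]);
translate([336, 1053, 676]) cube([1074, 231, 169]);
translate([336, 1284, 845]) cube([1074, 231, 169]);
translate([336, 1515, 1014]) cube([1074, 231, 169]);
translate([336, 1746, 1183]) cube([1074, 231, 169]);


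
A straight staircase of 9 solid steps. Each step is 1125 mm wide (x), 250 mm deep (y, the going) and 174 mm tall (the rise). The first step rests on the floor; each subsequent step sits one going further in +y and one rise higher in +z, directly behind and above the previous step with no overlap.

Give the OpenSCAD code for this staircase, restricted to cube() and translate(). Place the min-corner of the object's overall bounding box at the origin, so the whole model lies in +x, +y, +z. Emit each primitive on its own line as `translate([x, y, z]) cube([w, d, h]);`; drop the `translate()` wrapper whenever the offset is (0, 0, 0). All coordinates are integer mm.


cube([1125, 250, 174]);
translate([0, 250, 174]) cube([1125, 250, 174]);
translate([0, 500, 348]) cube([1125, 250, 174]);
translate([0, 750, 522]) cube([1125, 250, 174]);
translate([0, 1000, 696]) cube([1125, 250, 174]);
translate([0, 1250, 870]) cube([1125, 250, 174]);
translate([0, 1500, 1044]) cube([1125, 250, 174]);
translate([0, 1750, 1218]) cube([1125, 250, 174]);
translate([0, 2000, 1392]) cube([1125, 250, 174]);


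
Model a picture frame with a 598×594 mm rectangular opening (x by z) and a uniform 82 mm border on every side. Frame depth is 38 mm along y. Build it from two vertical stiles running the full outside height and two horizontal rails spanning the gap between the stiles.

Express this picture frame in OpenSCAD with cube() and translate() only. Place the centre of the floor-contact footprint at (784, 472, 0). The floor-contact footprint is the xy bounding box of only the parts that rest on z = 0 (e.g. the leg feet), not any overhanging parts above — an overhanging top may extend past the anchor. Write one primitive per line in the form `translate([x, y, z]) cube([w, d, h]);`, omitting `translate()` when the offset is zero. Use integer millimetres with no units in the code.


translate([403, 453, 0]) cube([82, 38, 758]);
translate([1083, 453, 0]) cube([82, 38, 758]);
translate([485, 453, 0]) cube([598, 38, 82]);
translate([485, 453, 676]) cube([598, 38, 82]);


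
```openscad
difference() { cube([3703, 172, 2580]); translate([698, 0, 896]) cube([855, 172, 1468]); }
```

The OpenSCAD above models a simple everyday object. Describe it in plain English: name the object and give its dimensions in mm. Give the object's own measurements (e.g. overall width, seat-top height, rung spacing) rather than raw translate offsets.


A wall 3703 mm long (x), 172 mm thick (y), 2580 mm tall, with a rectangular window opening cut through it. The opening is 855 mm wide and 1468 mm tall; its sill is at z = 896 mm and its near (−x) edge is 698 mm from the wall's −x end. The opening passes through the full wall thickness.


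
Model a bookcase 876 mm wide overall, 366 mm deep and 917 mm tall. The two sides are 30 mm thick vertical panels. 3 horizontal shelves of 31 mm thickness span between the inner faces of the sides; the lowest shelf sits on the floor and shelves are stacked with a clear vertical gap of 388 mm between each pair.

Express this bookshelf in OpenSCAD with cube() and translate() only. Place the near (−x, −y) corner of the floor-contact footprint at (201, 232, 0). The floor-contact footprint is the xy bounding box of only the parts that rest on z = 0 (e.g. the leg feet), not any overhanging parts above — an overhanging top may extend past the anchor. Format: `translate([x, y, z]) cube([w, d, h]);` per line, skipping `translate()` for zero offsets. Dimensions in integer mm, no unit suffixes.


translate([201, 232, 0]) cube([30, 366, 917]);
translate([1047, 232, 0]) cube([30, 366, 917]);
translate([231, 232, 0]) cube([816, 366, 31]);
translate([231, 232, 419]) cube([816, 366, 31]);
translate([231, 232, 838]) cube([816, 366, 31]);


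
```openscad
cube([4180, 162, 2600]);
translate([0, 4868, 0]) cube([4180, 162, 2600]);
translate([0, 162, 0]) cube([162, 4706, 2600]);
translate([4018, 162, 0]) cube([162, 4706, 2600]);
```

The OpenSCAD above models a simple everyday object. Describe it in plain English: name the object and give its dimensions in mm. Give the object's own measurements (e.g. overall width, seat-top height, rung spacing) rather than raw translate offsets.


The wall frame of a small rectangular building: four walls, each 2600 mm tall and 162 mm thick, enclosing a footprint 4180 mm (x) by 5030 mm (y) outside-to-outside, with no floor or roof. The front and back walls (the −y and +y sides) span the full width; the two side walls fit between them.


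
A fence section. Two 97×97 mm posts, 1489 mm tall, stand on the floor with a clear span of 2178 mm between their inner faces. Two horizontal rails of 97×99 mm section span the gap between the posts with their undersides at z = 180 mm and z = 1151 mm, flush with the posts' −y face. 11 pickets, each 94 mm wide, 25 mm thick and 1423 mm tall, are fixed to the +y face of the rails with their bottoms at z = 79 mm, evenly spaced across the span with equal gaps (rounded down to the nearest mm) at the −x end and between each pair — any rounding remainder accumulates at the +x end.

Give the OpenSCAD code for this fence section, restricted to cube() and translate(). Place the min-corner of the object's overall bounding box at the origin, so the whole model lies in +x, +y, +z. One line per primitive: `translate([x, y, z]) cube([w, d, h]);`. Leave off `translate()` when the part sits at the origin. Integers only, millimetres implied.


cube([97, 97, 1489]);
translate([2275, 0, 0]) cube([97, 97, 1489]);
translate([97, 0, 180]) cube([2178, 97, 99]);
translate([97, 0, 1151]) cube([2178, 97, 99]);
translate([192, 97, 79]) cube([94, 25, 1423]);
translate([381, 97, 79]) cube([94, 25, 1423]);
translate([570, 97, 79]) cube([94, 25, 1423]);
translate([759, 97, 79]) cube([94, 25, 1423]);
translate([948, 97, 79]) cube([94, 25, 1423]);
translate([1137, 97, 79]) cube([94, 25, 1423]);
translate([1326, 97, 79]) cube([94, 25, 1423]);
translate([1515, 97, 79]) cube([94, 25, 1423]);
translate([1704, 97, 79]) cube([94, 25, 1423]);
translate([1893, 97, 79]) cube([94, 25, 1423]);
translate([2082, 97, 79]) cube([94, 25, 1423]);


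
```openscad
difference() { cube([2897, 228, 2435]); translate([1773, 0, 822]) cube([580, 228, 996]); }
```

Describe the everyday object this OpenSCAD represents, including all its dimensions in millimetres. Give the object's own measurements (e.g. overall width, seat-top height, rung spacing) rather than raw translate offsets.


A wall 2897 mm long (x), 228 mm thick (y), 2435 mm tall, with a rectangular window opening cut through it. The opening is 580 mm wide and 996 mm tall; its sill is at z = 822 mm and its near (−x) edge is 1773 mm from the wall's −x end. The opening passes through the full wall thickness.


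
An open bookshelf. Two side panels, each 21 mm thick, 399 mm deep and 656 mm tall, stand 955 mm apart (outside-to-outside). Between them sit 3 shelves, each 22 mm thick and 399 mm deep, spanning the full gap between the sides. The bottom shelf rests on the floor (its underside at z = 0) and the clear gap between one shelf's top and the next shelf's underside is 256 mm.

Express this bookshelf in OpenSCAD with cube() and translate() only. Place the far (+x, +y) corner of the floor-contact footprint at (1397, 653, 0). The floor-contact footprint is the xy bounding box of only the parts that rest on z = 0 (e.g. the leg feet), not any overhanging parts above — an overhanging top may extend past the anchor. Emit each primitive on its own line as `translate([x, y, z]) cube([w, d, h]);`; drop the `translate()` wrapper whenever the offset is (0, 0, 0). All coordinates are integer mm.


translate([442, 254, 0]) cube([21, 399, 656]);
translate([1376, 254, 0]) cube([21, 399, 656]);
translate([463, 254, 0]) cube([913, 399, 22]);
translate([463, 254, 278]) cube([913, 399, 22]);
translate([463, 254, 556]) cube([913, 399, 22]);


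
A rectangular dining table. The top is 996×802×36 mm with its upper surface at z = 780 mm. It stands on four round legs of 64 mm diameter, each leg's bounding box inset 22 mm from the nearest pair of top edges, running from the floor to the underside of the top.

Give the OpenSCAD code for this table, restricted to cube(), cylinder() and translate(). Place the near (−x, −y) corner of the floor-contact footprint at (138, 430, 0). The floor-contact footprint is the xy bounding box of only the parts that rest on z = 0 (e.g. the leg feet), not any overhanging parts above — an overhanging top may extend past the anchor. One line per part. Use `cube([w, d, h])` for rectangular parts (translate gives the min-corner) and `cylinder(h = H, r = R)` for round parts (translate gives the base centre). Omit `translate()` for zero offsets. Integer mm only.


translate([116, 408, 744]) cube([996, 802, 36]);
translate([170, 462, 0]) cylinder(h = 744, r = 32);
translate([1058, 462, 0]) cylinder(h = 744, r = 32);
translate([170, 1156, 0]) cylinder(h = 744, r = 32);
translate([1058, 1156, 0]) cylinder(h = 744, r = 32);


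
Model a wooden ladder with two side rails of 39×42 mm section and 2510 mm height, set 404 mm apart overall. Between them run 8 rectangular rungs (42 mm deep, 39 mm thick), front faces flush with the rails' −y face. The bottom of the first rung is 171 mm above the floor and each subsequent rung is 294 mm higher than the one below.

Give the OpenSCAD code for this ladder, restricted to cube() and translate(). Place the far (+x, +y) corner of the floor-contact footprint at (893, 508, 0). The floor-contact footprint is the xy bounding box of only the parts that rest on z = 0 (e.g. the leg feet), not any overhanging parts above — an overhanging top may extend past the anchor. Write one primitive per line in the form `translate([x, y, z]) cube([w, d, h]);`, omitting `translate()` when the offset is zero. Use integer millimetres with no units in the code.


translate([489, 466, 0]) cube([39, 42, 2510]);
translate([854, 466, 0]) cube([39, 42, 2510]);
translate([528, 466, 171]) cube([326, 42, 39]);
translate([528, 466, 465]) cube([326, 42, 39]);
translate([528, 466, 759]) cube([326, 42, 39]);
translate([528, 466, 1053]) cube([326, 42, 39]);
translate([528, 466, 1347]) cube([326, 42, 39]);
translate([528, 466, 1641]) cube([326, 42, 39]);
translate([528, 466, 1935]) cube([326, 42, 39]);
translate([528, 466, 2229]) cube([326, 42, 39]);


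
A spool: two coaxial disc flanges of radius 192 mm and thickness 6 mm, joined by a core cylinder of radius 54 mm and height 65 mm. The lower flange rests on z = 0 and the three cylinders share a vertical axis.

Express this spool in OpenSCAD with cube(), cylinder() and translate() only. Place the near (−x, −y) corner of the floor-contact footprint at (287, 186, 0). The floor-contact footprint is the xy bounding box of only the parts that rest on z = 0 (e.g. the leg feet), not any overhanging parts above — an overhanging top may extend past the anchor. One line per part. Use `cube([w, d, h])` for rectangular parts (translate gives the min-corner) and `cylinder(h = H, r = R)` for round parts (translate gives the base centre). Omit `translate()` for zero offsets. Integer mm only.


translate([479, 378, 0]) cylinder(h = 6, r = 192);
translate([479, 378, 6]) cylinder(h = 65, r = 54);
translate([479, 378, 71]) cylinder(h = 6, r = 192);


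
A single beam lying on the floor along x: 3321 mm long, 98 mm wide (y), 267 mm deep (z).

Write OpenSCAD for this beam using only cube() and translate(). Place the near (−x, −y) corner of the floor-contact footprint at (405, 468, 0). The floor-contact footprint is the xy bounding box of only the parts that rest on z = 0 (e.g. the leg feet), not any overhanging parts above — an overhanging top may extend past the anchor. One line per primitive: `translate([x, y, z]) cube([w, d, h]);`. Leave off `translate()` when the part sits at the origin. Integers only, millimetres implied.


translate([405, 468, 0]) cube([3321, 98, 267]);


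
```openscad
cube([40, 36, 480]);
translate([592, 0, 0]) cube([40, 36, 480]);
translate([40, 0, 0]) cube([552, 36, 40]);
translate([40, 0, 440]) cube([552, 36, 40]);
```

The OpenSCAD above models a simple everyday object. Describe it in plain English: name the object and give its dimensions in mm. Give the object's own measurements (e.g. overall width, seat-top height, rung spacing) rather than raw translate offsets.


A rectangular picture frame lying in the x–z plane (depth along y). The opening is 552 mm wide (x) by 400 mm tall (z), surrounded by a border 40 mm wide on all four sides. The frame is 36 mm deep and is made of two full-height vertical stiles with two horizontal rails fitted between them.


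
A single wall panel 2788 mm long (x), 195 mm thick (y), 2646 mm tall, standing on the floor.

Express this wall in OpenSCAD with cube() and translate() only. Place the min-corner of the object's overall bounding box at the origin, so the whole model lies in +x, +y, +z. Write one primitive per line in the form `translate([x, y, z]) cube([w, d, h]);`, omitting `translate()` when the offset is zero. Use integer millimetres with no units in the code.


cube([2788, 195, 2646]);


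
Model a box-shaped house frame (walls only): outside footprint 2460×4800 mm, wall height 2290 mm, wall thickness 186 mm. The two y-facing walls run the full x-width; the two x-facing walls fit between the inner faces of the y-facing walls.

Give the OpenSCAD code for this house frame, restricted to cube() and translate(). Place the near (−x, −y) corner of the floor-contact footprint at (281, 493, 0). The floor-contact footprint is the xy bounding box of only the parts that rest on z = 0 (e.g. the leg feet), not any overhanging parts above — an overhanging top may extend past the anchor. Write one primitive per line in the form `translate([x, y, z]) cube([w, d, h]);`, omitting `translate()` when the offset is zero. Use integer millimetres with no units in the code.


translate([281, 493, 0]) cube([2460, 186, 2290]);
translate([281, 5107, 0]) cube([2460, 186, 2290]);
translate([281, 679, 0]) cube([186, 4428, 2290]);
translate([2555, 679, 0]) cube([186, 4428, 2290]);


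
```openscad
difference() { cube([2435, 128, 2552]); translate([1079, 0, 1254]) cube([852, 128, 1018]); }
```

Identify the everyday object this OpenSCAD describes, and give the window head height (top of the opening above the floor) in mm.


A wall with a window opening. The window head height is 2272 mm.

A wall with a rectangular opening subtracted — a window. Sill at z = 1254, opening 1018 mm tall, so the head is at 1254 + 1018 = 2272 mm.


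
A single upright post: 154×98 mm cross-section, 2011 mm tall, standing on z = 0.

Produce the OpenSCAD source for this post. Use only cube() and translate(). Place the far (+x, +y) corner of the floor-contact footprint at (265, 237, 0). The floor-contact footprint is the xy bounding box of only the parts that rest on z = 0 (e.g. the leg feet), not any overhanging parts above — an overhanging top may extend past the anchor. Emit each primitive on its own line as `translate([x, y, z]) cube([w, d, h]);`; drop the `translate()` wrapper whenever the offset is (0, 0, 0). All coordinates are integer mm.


translate([111, 139, 0]) cube([154, 98, 2011]);


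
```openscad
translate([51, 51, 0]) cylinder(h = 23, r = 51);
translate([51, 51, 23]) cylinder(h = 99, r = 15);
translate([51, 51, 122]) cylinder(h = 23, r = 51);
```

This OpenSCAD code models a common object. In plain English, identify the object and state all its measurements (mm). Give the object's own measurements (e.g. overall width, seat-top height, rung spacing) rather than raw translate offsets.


A spool: two coaxial disc flanges of radius 51 mm and thickness 23 mm, joined by a core cylinder of radius 15 mm and height 99 mm. The lower flange rests on z = 0 and the three cylinders share a vertical axis.


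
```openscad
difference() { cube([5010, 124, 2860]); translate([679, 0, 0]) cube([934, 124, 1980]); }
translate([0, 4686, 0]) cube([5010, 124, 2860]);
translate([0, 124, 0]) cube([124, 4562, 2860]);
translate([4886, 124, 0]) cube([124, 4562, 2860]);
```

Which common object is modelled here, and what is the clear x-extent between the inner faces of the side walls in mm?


A single room. The interior width is 4762 mm.

Four walls enclosing a rectangle with a door in the front wall — a room. Outside width 5010 minus two 124 mm walls gives 4762 mm.


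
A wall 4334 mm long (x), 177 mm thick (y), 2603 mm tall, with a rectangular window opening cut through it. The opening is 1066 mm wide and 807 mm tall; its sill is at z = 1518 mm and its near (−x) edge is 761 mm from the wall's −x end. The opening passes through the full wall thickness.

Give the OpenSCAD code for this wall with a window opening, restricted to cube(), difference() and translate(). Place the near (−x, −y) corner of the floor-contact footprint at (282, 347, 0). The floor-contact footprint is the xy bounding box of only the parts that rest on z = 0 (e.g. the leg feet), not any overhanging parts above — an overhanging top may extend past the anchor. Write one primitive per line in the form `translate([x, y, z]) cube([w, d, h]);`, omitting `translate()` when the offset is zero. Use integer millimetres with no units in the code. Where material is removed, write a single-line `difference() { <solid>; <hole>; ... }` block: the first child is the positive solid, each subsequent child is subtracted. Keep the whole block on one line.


difference() { translate([282, 347, 0]) cube([4334, 177, 2603]); translate([1043, 347, 1518]) cube([1066, 177, 807]); }


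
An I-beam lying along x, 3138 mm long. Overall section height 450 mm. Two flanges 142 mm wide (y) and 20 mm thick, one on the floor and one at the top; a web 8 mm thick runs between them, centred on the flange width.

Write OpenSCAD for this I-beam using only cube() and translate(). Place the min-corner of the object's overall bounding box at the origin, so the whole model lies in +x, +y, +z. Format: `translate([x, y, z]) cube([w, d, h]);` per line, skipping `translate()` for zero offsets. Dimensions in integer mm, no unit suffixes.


cube([3138, 142, 20]);
translate([0, 67, 20]) cube([3138, 8, 410]);
translate([0, 0, 430]) cube([3138, 142, 20]);


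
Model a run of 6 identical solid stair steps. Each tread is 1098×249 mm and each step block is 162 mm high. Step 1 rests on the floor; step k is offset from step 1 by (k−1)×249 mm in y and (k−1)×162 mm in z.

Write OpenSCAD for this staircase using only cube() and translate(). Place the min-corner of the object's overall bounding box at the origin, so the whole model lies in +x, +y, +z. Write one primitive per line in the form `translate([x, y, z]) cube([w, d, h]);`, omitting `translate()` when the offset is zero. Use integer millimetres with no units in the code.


cube([1098, 249, 162]);
translate([0, 249, 162]) cube([1098, 249, 162]);
translate([0, 498, 324]) cube([1098, 249, 162]);
translate([0, 747, 486]) cube([1098, 249, 162]);
translate([0, 996, 648]) cube([1098, 249, 162]);
translate([0, 1245, 810]) cube([1098, 249, 162]);


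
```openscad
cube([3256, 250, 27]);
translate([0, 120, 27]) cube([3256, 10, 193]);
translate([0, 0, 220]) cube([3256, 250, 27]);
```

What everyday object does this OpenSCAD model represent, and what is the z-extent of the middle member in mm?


An I-beam. The web height is 193 mm.

Two wide flanges with a thin centred web — an I-beam. Overall 247 mm minus two 27 mm flanges gives a web of 247 − 2·27 = 193 mm.


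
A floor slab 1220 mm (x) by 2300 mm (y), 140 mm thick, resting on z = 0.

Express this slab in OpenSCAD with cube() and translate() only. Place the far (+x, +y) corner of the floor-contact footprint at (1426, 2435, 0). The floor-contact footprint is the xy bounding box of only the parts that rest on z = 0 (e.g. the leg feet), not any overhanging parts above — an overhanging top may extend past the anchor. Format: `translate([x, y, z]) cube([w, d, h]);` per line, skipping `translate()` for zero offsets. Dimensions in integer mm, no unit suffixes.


translate([206, 135, 0]) cube([1220, 2300, 140]);


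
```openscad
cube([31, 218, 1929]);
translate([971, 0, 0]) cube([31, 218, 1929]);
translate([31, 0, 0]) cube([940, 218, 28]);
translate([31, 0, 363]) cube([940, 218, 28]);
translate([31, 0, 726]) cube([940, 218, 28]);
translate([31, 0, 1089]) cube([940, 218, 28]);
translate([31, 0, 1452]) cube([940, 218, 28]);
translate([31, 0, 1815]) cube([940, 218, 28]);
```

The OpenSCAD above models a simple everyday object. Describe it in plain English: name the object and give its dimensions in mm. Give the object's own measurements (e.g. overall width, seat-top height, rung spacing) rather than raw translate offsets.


An open bookshelf. Two side panels, each 31 mm thick, 218 mm deep and 1929 mm tall, stand 1002 mm apart (outside-to-outside). Between them sit 6 shelves, each 28 mm thick and 218 mm deep, spanning the full gap between the sides. The bottom shelf rests on the floor (its underside at z = 0) and the clear gap between one shelf's top and the next shelf's underside is 335 mm.


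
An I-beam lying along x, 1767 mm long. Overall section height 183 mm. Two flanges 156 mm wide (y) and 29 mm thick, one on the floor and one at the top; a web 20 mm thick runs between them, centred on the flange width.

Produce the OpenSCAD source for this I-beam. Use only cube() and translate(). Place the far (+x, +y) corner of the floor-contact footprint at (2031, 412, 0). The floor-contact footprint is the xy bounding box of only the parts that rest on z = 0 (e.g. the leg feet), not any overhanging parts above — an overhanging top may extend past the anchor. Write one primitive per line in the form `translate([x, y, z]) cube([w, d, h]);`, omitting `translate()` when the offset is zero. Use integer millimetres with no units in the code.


translate([264, 256, 0]) cube([1767, 156, 29]);
translate([264, 324, 29]) cube([1767, 20, 125]);
translate([264, 256, 154]) cube([1767, 156, 29]);


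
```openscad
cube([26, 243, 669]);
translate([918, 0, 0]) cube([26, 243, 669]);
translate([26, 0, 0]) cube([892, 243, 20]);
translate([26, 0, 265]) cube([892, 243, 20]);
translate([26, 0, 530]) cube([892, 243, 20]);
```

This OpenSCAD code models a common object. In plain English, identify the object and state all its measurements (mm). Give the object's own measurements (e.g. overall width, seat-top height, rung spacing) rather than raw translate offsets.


An open bookshelf. Two side panels, each 26 mm thick, 243 mm deep and 669 mm tall, stand 944 mm apart (outside-to-outside). Between them sit 3 shelves, each 20 mm thick and 243 mm deep, spanning the full gap between the sides. The bottom shelf rests on the floor (its underside at z = 0) and the clear gap between one shelf's top and the next shelf's underside is 245 mm.


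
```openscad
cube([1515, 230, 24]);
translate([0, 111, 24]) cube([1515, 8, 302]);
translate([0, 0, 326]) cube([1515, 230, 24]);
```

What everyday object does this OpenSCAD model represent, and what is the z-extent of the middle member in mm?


An I-beam. The web height is 302 mm.

Two wide flanges with a thin centred web — an I-beam. Overall 350 mm minus two 24 mm flanges gives a web of 350 − 2·24 = 302 mm.


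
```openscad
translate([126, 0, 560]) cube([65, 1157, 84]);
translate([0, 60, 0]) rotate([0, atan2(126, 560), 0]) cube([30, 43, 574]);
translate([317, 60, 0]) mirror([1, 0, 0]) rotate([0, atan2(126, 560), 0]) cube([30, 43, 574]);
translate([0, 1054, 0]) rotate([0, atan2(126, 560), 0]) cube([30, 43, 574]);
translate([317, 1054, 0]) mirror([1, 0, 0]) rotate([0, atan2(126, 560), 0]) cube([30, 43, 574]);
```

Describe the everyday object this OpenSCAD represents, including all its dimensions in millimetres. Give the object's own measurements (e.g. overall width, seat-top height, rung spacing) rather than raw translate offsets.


A sawhorse. A 65×1157×84 mm beam (x, y, z) sits on two A-frame leg pairs. Each pair is two raked legs of 30×43 mm section (43 mm along y) splaying symmetrically in x. Each leg rises 560 mm vertically over 126 mm of horizontal reach and is 574 mm long along its own axis. Every leg's outer bottom edge rests on the floor and its outer top edge meets a bottom edge of the beam — the left legs (tilting toward +x) meet the beam's −x bottom edge, the right legs (their mirror images, tilting toward −x) meet its +x bottom edge — so the leg tops tuck under the beam, the beam's underside is 560 mm above the floor, and the feet are 317 mm apart outside-to-outside with the beam centred between them. The two leg pairs are set in 60 mm from either end of the beam.


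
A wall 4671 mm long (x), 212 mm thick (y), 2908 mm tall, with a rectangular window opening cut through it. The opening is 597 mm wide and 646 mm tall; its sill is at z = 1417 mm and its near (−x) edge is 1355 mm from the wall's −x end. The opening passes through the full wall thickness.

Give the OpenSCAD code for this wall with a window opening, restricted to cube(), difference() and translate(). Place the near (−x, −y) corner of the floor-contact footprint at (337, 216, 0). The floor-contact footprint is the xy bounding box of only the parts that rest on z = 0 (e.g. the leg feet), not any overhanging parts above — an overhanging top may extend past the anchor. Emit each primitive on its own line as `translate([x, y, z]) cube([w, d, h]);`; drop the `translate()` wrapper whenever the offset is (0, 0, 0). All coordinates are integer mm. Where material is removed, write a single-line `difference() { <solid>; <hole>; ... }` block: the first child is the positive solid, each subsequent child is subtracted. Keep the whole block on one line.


difference() { translate([337, 216, 0]) cube([4671, 212, 2908]); translate([1692, 216, 1417]) cube([597, 212, 646]); }


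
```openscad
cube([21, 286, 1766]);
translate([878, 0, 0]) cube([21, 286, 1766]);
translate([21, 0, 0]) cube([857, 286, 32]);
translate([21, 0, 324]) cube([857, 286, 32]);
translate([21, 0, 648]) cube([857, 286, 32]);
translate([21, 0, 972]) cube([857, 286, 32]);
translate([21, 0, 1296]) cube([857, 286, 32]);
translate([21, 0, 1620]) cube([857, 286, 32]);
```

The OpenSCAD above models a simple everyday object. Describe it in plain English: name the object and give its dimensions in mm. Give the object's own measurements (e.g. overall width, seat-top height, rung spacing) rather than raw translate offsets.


An open bookshelf. Two side panels, each 21 mm thick, 286 mm deep and 1766 mm tall, stand 899 mm apart (outside-to-outside). Between them sit 6 shelves, each 32 mm thick and 286 mm deep, spanning the full gap between the sides. The bottom shelf rests on the floor (its underside at z = 0) and the clear gap between one shelf's top and the next shelf's underside is 292 mm.


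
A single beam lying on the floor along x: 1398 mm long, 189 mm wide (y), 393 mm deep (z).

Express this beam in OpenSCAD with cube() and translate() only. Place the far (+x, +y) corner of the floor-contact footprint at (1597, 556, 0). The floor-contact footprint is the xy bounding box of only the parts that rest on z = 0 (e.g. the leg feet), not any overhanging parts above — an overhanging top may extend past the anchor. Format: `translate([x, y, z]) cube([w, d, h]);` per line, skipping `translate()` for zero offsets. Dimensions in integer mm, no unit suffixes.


translate([199, 367, 0]) cube([1398, 189, 393]);


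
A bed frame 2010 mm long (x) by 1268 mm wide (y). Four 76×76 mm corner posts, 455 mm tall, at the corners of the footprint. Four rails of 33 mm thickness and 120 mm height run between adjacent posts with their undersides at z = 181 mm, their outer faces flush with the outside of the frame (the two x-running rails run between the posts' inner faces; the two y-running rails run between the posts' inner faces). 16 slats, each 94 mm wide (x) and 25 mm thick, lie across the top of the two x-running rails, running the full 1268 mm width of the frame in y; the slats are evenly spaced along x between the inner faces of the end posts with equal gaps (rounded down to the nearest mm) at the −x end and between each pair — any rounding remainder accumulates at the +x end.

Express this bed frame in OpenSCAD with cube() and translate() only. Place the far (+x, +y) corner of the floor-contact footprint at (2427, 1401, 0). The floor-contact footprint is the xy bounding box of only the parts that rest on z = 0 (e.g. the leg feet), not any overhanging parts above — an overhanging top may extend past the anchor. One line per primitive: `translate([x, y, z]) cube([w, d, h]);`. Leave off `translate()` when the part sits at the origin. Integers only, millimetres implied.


// slat z = rail_z + rail_h = 181 + 120 = 301
// slat gap = ⌊(1858 − 16·94) / 17⌋ = 20
translate([417, 133, 0]) cube([76, 76, 455]);
translate([417, 1325, 0]) cube([76, 76, 455]);
translate([2351, 133, 0]) cube([76, 76, 455]);
translate([2351, 1325, 0]) cube([76, 76, 455]);
translate([493, 133, 181]) cube([1858, 33, 120]);
translate([493, 1368, 181]) cube([1858, 33, 120]);
translate([417, 209, 181]) cube([33, 1116, 120]);
translate([2394, 209, 181]) cube([33, 1116, 120]);
translate([513, 133, 301]) cube([94, 1268, 25]);
translate([627, 133, 301]) cube([94, 1268, 25]);
translate([741, 133, 301]) cube([94, 1268, 25]);
translate([855, 133, 301]) cube([94, 1268, 25]);
translate([969, 133, 301]) cube([94, 1268, 25]);
translate([1083, 133, 301]) cube([94, 1268, 25]);
translate([1197, 133, 301]) cube([94, 1268, 25]);
translate([1311, 133, 301]) cube([94, 1268, 25]);
translate([1425, 133, 301]) cube([94, 1268, 25]);
translate([1539, 133, 301]) cube([94, 1268, 25]);
translate([1653, 133, 301]) cube([94, 1268, 25]);
translate([1767, 133, 301]) cube([94, 1268, 25]);
translate([1881, 133, 301]) cube([94, 1268, 25]);
translate([1995, 133, 301]) cube([94, 1268, 25]);
translate([2109, 133, 301]) cube([94, 1268, 25]);
translate([2223, 133, 301]) cube([94, 1268, 25]);


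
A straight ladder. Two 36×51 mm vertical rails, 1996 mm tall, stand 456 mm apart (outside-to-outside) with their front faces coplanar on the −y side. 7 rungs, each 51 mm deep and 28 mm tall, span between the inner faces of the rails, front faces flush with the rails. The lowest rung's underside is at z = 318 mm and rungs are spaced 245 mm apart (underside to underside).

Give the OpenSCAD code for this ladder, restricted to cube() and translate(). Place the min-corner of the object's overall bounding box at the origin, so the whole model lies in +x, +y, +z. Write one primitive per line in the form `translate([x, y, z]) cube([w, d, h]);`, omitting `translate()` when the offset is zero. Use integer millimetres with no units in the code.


// rung span = 456 - 2*36 = 384
// rung[k] z = 318 + k*245
cube([36, 51, 1996]);
translate([420, 0, 0]) cube([36, 51, 1996]);
translate([36, 0, 318]) cube([384, 51, 28]);
translate([36, 0, 563]) cube([384, 51, 28]);
translate([36, 0, 808]) cube([384, 51, 28]);
translate([36, 0, 1053]) cube([384, 51, 28]);
translate([36, 0, 1298]) cube([384, 51, 28]);
translate([36, 0, 1543]) cube([384, 51, 28]);
translate([36, 0, 1788]) cube([384, 51, 28]);


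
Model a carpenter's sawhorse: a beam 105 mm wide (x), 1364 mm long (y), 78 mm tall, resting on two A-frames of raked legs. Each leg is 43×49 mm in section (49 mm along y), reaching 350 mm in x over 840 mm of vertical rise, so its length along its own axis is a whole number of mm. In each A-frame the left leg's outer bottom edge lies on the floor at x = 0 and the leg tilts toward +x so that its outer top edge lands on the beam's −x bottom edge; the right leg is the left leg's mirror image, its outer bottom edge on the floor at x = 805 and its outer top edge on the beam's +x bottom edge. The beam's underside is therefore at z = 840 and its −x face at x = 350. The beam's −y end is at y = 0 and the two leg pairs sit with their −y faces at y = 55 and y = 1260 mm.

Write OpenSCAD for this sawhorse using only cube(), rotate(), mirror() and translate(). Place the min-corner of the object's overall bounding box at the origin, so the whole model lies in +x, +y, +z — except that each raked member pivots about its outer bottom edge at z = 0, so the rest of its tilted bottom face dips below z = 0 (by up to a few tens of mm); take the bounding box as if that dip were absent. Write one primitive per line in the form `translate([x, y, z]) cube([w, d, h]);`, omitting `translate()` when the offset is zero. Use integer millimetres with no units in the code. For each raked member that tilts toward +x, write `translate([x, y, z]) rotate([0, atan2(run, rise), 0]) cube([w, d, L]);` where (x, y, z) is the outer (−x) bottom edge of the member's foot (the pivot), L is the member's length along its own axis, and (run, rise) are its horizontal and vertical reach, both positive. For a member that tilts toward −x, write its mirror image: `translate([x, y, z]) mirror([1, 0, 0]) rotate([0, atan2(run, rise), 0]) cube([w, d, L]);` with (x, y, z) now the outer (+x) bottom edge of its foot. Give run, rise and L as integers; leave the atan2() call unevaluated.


translate([350, 0, 840]) cube([105, 1364, 78]);
translate([0, 55, 0]) rotate([0, atan2(350, 840), 0]) cube([43, 49, 910]);
translate([805, 55, 0]) mirror([1, 0, 0]) rotate([0, atan2(350, 840), 0]) cube([43, 49, 910]);
translate([0, 1260, 0]) rotate([0, atan2(350, 840), 0]) cube([43, 49, 910]);
translate([805, 1260, 0]) mirror([1, 0, 0]) rotate([0, atan2(350, 840), 0]) cube([43, 49, 910]);


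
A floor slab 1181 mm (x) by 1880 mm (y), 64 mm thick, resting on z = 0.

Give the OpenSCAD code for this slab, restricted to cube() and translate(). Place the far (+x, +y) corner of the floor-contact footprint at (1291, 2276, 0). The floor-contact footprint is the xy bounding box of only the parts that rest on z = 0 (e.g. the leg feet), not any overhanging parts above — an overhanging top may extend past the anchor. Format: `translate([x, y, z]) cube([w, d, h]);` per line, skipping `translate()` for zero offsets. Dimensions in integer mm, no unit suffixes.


translate([110, 396, 0]) cube([1181, 1880, 64]);


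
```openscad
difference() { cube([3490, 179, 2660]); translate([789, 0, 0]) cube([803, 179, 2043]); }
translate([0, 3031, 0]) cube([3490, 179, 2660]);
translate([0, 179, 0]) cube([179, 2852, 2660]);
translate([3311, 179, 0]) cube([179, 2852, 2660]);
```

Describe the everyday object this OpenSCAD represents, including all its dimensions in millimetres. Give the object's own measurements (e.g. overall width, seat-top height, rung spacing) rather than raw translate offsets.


A single room: four walls, each 2660 mm tall and 179 mm thick, enclosing an outside footprint 3490×3210 mm (x × y), no floor or roof. The front and back walls (−y and +y sides) run the full x-width; the side walls fit between their inner faces. A door opening 803 mm wide and 2043 mm tall is cut through the front wall from the floor up, its −x edge 789 mm from the wall's −x end.


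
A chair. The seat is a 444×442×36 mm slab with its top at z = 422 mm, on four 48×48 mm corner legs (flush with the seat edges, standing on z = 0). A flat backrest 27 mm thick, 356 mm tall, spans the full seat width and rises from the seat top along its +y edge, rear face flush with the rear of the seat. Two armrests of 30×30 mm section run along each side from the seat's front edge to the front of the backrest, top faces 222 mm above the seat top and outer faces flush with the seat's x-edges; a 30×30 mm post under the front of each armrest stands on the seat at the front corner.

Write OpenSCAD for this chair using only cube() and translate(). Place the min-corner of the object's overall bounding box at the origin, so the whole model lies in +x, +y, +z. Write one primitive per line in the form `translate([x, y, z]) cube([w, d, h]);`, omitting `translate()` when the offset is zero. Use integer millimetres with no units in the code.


translate([0, 0, 386]) cube([444, 442, 36]);
cube([48, 48, 386]);
translate([396, 0, 0]) cube([48, 48, 386]);
translate([0, 394, 0]) cube([48, 48, 386]);
translate([396, 394, 0]) cube([48, 48, 386]);
translate([0, 415, 422]) cube([444, 27, 356]);
translate([0, 0, 614]) cube([30, 415, 30]);
translate([414, 0, 614]) cube([30, 415, 30]);
translate([0, 0, 422]) cube([30, 30, 192]);
translate([414, 0, 422]) cube([30, 30, 192]);


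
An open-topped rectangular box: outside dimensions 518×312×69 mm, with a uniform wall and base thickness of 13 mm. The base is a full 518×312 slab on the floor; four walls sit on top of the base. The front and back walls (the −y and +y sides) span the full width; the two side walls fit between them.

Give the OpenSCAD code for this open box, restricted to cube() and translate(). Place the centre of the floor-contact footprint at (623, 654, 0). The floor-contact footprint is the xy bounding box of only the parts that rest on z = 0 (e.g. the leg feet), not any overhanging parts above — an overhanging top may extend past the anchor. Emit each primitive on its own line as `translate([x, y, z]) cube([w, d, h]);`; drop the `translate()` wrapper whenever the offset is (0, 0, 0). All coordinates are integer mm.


translate([364, 498, 0]) cube([518, 312, 13]);
translate([364, 498, 13]) cube([518, 13, 56]);
translate([364, 797, 13]) cube([518, 13, 56]);
translate([364, 511, 13]) cube([13, 286, 56]);
translate([869, 511, 13]) cube([13, 286, 56]);


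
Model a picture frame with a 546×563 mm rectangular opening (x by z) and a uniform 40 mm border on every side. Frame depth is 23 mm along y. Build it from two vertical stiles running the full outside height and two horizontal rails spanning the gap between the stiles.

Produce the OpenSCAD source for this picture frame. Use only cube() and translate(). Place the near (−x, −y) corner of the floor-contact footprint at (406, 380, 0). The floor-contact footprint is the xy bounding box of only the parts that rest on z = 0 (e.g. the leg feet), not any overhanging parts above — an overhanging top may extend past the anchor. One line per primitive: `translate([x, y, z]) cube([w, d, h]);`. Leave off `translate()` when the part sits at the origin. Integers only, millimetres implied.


translate([406, 380, 0]) cube([40, 23, 643]);
translate([992, 380, 0]) cube([40, 23, 643]);
translate([446, 380, 0]) cube([546, 23, 40]);
translate([446, 380, 603]) cube([546, 23, 40]);


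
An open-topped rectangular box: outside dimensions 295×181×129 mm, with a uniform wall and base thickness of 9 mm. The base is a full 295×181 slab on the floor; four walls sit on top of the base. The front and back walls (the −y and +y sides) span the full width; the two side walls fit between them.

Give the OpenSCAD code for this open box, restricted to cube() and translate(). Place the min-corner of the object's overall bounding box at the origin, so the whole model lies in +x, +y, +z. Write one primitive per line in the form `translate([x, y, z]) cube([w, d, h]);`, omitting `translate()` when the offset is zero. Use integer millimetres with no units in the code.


cube([295, 181, 9]);
translate([0, 0, 9]) cube([295, 9, 120]);
translate([0, 172, 9]) cube([295, 9, 120]);
translate([0, 9, 9]) cube([9, 163, 120]);
translate([286, 9, 9]) cube([9, 163, 120]);
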